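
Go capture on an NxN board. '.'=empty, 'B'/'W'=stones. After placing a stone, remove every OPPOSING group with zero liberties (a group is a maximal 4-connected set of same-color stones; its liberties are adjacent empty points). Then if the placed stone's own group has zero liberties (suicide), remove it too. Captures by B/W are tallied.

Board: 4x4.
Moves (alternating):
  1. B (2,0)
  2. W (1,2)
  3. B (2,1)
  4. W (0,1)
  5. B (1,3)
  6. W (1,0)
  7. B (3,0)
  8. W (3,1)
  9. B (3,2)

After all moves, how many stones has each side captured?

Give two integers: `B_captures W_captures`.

Answer: 1 0

Derivation:
Move 1: B@(2,0) -> caps B=0 W=0
Move 2: W@(1,2) -> caps B=0 W=0
Move 3: B@(2,1) -> caps B=0 W=0
Move 4: W@(0,1) -> caps B=0 W=0
Move 5: B@(1,3) -> caps B=0 W=0
Move 6: W@(1,0) -> caps B=0 W=0
Move 7: B@(3,0) -> caps B=0 W=0
Move 8: W@(3,1) -> caps B=0 W=0
Move 9: B@(3,2) -> caps B=1 W=0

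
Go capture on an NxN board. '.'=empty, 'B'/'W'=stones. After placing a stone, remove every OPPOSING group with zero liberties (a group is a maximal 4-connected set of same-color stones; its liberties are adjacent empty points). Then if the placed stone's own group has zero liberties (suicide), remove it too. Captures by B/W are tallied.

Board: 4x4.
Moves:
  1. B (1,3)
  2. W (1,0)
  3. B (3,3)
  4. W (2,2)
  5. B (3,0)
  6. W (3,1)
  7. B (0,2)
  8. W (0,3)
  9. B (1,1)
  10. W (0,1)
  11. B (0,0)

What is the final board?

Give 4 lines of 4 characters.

Answer: B.B.
WB.B
..W.
BW.B

Derivation:
Move 1: B@(1,3) -> caps B=0 W=0
Move 2: W@(1,0) -> caps B=0 W=0
Move 3: B@(3,3) -> caps B=0 W=0
Move 4: W@(2,2) -> caps B=0 W=0
Move 5: B@(3,0) -> caps B=0 W=0
Move 6: W@(3,1) -> caps B=0 W=0
Move 7: B@(0,2) -> caps B=0 W=0
Move 8: W@(0,3) -> caps B=0 W=0
Move 9: B@(1,1) -> caps B=0 W=0
Move 10: W@(0,1) -> caps B=0 W=0
Move 11: B@(0,0) -> caps B=1 W=0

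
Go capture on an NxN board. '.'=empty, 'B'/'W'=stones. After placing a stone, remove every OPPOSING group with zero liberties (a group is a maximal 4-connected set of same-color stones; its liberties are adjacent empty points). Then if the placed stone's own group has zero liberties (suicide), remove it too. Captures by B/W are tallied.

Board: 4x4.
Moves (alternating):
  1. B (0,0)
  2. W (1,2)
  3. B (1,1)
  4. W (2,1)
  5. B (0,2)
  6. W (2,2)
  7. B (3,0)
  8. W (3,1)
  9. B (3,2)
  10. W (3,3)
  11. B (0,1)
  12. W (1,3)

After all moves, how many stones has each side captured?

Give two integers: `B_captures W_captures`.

Answer: 0 1

Derivation:
Move 1: B@(0,0) -> caps B=0 W=0
Move 2: W@(1,2) -> caps B=0 W=0
Move 3: B@(1,1) -> caps B=0 W=0
Move 4: W@(2,1) -> caps B=0 W=0
Move 5: B@(0,2) -> caps B=0 W=0
Move 6: W@(2,2) -> caps B=0 W=0
Move 7: B@(3,0) -> caps B=0 W=0
Move 8: W@(3,1) -> caps B=0 W=0
Move 9: B@(3,2) -> caps B=0 W=0
Move 10: W@(3,3) -> caps B=0 W=1
Move 11: B@(0,1) -> caps B=0 W=1
Move 12: W@(1,3) -> caps B=0 W=1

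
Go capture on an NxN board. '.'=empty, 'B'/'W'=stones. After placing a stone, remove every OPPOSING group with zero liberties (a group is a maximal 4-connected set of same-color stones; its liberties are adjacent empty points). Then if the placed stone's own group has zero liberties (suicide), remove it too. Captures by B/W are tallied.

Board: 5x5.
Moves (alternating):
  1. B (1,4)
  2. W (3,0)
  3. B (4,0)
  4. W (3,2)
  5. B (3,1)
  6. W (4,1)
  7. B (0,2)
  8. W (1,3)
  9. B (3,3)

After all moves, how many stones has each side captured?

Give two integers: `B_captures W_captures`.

Move 1: B@(1,4) -> caps B=0 W=0
Move 2: W@(3,0) -> caps B=0 W=0
Move 3: B@(4,0) -> caps B=0 W=0
Move 4: W@(3,2) -> caps B=0 W=0
Move 5: B@(3,1) -> caps B=0 W=0
Move 6: W@(4,1) -> caps B=0 W=1
Move 7: B@(0,2) -> caps B=0 W=1
Move 8: W@(1,3) -> caps B=0 W=1
Move 9: B@(3,3) -> caps B=0 W=1

Answer: 0 1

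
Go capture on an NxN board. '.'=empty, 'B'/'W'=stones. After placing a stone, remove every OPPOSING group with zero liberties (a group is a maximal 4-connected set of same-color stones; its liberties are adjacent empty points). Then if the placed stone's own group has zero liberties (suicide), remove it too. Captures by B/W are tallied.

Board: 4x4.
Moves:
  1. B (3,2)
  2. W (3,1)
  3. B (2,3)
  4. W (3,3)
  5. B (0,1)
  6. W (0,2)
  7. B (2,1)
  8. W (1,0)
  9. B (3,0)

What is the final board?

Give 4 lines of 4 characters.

Move 1: B@(3,2) -> caps B=0 W=0
Move 2: W@(3,1) -> caps B=0 W=0
Move 3: B@(2,3) -> caps B=0 W=0
Move 4: W@(3,3) -> caps B=0 W=0
Move 5: B@(0,1) -> caps B=0 W=0
Move 6: W@(0,2) -> caps B=0 W=0
Move 7: B@(2,1) -> caps B=0 W=0
Move 8: W@(1,0) -> caps B=0 W=0
Move 9: B@(3,0) -> caps B=1 W=0

Answer: .BW.
W...
.B.B
B.B.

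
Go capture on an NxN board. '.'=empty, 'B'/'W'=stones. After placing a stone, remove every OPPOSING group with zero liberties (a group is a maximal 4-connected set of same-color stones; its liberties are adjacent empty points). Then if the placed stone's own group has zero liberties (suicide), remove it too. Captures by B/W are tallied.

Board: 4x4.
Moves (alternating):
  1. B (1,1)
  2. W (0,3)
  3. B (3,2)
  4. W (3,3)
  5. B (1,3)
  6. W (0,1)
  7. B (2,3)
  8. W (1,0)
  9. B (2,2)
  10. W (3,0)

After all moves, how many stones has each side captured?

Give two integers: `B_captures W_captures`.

Move 1: B@(1,1) -> caps B=0 W=0
Move 2: W@(0,3) -> caps B=0 W=0
Move 3: B@(3,2) -> caps B=0 W=0
Move 4: W@(3,3) -> caps B=0 W=0
Move 5: B@(1,3) -> caps B=0 W=0
Move 6: W@(0,1) -> caps B=0 W=0
Move 7: B@(2,3) -> caps B=1 W=0
Move 8: W@(1,0) -> caps B=1 W=0
Move 9: B@(2,2) -> caps B=1 W=0
Move 10: W@(3,0) -> caps B=1 W=0

Answer: 1 0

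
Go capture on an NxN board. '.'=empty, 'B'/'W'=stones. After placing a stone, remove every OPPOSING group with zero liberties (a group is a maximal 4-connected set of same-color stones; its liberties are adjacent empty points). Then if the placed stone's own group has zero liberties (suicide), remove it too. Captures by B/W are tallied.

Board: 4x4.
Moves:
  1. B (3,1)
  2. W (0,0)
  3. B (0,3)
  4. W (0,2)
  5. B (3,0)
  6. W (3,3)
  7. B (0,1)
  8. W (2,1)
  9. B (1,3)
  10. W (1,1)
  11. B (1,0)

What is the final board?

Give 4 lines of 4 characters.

Move 1: B@(3,1) -> caps B=0 W=0
Move 2: W@(0,0) -> caps B=0 W=0
Move 3: B@(0,3) -> caps B=0 W=0
Move 4: W@(0,2) -> caps B=0 W=0
Move 5: B@(3,0) -> caps B=0 W=0
Move 6: W@(3,3) -> caps B=0 W=0
Move 7: B@(0,1) -> caps B=0 W=0
Move 8: W@(2,1) -> caps B=0 W=0
Move 9: B@(1,3) -> caps B=0 W=0
Move 10: W@(1,1) -> caps B=0 W=1
Move 11: B@(1,0) -> caps B=0 W=1

Answer: W.WB
BW.B
.W..
BB.W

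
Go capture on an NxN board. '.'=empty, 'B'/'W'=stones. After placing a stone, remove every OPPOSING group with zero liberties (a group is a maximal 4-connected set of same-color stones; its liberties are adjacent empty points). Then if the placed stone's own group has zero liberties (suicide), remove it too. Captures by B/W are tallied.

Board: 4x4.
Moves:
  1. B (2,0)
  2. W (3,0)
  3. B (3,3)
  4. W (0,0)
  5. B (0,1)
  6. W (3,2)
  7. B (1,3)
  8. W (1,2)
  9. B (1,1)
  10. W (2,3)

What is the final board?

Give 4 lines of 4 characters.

Answer: WB..
.BWB
B..W
W.W.

Derivation:
Move 1: B@(2,0) -> caps B=0 W=0
Move 2: W@(3,0) -> caps B=0 W=0
Move 3: B@(3,3) -> caps B=0 W=0
Move 4: W@(0,0) -> caps B=0 W=0
Move 5: B@(0,1) -> caps B=0 W=0
Move 6: W@(3,2) -> caps B=0 W=0
Move 7: B@(1,3) -> caps B=0 W=0
Move 8: W@(1,2) -> caps B=0 W=0
Move 9: B@(1,1) -> caps B=0 W=0
Move 10: W@(2,3) -> caps B=0 W=1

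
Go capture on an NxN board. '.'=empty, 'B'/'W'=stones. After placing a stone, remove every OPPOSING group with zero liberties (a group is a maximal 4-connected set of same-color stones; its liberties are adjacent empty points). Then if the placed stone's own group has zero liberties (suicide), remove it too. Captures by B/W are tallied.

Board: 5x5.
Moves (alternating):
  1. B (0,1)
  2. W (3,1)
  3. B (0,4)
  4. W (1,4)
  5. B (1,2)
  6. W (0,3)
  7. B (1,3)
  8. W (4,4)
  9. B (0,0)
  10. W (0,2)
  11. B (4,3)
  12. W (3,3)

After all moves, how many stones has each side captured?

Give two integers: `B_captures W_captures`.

Move 1: B@(0,1) -> caps B=0 W=0
Move 2: W@(3,1) -> caps B=0 W=0
Move 3: B@(0,4) -> caps B=0 W=0
Move 4: W@(1,4) -> caps B=0 W=0
Move 5: B@(1,2) -> caps B=0 W=0
Move 6: W@(0,3) -> caps B=0 W=1
Move 7: B@(1,3) -> caps B=0 W=1
Move 8: W@(4,4) -> caps B=0 W=1
Move 9: B@(0,0) -> caps B=0 W=1
Move 10: W@(0,2) -> caps B=0 W=1
Move 11: B@(4,3) -> caps B=0 W=1
Move 12: W@(3,3) -> caps B=0 W=1

Answer: 0 1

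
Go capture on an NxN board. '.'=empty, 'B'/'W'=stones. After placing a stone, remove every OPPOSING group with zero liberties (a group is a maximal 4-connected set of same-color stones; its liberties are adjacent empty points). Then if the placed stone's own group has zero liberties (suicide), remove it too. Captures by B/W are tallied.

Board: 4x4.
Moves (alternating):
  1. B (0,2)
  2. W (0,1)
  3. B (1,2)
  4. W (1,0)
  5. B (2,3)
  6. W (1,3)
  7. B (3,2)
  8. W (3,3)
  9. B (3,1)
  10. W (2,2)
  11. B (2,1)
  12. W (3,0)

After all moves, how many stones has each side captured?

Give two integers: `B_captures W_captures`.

Move 1: B@(0,2) -> caps B=0 W=0
Move 2: W@(0,1) -> caps B=0 W=0
Move 3: B@(1,2) -> caps B=0 W=0
Move 4: W@(1,0) -> caps B=0 W=0
Move 5: B@(2,3) -> caps B=0 W=0
Move 6: W@(1,3) -> caps B=0 W=0
Move 7: B@(3,2) -> caps B=0 W=0
Move 8: W@(3,3) -> caps B=0 W=0
Move 9: B@(3,1) -> caps B=0 W=0
Move 10: W@(2,2) -> caps B=0 W=0
Move 11: B@(2,1) -> caps B=1 W=0
Move 12: W@(3,0) -> caps B=1 W=0

Answer: 1 0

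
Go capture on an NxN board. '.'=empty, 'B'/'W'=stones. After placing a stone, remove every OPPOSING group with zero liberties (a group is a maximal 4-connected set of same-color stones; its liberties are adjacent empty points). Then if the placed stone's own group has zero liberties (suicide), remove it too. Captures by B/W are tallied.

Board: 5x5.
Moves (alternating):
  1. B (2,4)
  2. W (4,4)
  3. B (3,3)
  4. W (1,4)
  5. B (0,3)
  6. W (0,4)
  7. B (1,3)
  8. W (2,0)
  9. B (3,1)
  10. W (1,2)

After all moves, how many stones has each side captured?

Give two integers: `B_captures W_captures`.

Move 1: B@(2,4) -> caps B=0 W=0
Move 2: W@(4,4) -> caps B=0 W=0
Move 3: B@(3,3) -> caps B=0 W=0
Move 4: W@(1,4) -> caps B=0 W=0
Move 5: B@(0,3) -> caps B=0 W=0
Move 6: W@(0,4) -> caps B=0 W=0
Move 7: B@(1,3) -> caps B=2 W=0
Move 8: W@(2,0) -> caps B=2 W=0
Move 9: B@(3,1) -> caps B=2 W=0
Move 10: W@(1,2) -> caps B=2 W=0

Answer: 2 0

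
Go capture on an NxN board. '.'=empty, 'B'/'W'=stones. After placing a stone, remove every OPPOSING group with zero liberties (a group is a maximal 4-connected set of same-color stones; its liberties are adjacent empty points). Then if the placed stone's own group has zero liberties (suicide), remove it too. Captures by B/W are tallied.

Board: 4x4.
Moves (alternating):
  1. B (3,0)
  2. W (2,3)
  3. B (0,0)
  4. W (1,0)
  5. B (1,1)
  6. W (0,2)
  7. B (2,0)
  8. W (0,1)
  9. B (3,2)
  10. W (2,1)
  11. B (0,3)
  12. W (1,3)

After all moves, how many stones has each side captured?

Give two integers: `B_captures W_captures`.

Move 1: B@(3,0) -> caps B=0 W=0
Move 2: W@(2,3) -> caps B=0 W=0
Move 3: B@(0,0) -> caps B=0 W=0
Move 4: W@(1,0) -> caps B=0 W=0
Move 5: B@(1,1) -> caps B=0 W=0
Move 6: W@(0,2) -> caps B=0 W=0
Move 7: B@(2,0) -> caps B=1 W=0
Move 8: W@(0,1) -> caps B=1 W=0
Move 9: B@(3,2) -> caps B=1 W=0
Move 10: W@(2,1) -> caps B=1 W=0
Move 11: B@(0,3) -> caps B=1 W=0
Move 12: W@(1,3) -> caps B=1 W=1

Answer: 1 1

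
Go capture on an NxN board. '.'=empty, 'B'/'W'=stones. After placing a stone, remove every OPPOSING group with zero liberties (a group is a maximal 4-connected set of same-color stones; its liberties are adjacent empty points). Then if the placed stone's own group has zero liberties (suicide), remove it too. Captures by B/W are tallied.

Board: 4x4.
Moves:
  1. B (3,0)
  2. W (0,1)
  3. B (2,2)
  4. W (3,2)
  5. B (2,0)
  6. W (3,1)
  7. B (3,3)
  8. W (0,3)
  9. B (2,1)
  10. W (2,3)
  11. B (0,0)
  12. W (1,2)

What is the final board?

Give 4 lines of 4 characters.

Move 1: B@(3,0) -> caps B=0 W=0
Move 2: W@(0,1) -> caps B=0 W=0
Move 3: B@(2,2) -> caps B=0 W=0
Move 4: W@(3,2) -> caps B=0 W=0
Move 5: B@(2,0) -> caps B=0 W=0
Move 6: W@(3,1) -> caps B=0 W=0
Move 7: B@(3,3) -> caps B=0 W=0
Move 8: W@(0,3) -> caps B=0 W=0
Move 9: B@(2,1) -> caps B=2 W=0
Move 10: W@(2,3) -> caps B=2 W=0
Move 11: B@(0,0) -> caps B=2 W=0
Move 12: W@(1,2) -> caps B=2 W=0

Answer: BW.W
..W.
BBBW
B..B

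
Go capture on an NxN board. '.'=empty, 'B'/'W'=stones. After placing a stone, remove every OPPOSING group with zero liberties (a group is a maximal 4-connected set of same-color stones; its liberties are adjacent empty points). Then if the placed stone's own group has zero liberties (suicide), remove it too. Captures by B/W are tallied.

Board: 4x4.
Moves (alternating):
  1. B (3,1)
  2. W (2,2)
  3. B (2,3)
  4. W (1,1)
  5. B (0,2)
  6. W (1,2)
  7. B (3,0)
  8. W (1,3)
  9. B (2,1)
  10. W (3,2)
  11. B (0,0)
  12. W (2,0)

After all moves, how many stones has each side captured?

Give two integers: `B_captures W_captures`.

Answer: 0 3

Derivation:
Move 1: B@(3,1) -> caps B=0 W=0
Move 2: W@(2,2) -> caps B=0 W=0
Move 3: B@(2,3) -> caps B=0 W=0
Move 4: W@(1,1) -> caps B=0 W=0
Move 5: B@(0,2) -> caps B=0 W=0
Move 6: W@(1,2) -> caps B=0 W=0
Move 7: B@(3,0) -> caps B=0 W=0
Move 8: W@(1,3) -> caps B=0 W=0
Move 9: B@(2,1) -> caps B=0 W=0
Move 10: W@(3,2) -> caps B=0 W=0
Move 11: B@(0,0) -> caps B=0 W=0
Move 12: W@(2,0) -> caps B=0 W=3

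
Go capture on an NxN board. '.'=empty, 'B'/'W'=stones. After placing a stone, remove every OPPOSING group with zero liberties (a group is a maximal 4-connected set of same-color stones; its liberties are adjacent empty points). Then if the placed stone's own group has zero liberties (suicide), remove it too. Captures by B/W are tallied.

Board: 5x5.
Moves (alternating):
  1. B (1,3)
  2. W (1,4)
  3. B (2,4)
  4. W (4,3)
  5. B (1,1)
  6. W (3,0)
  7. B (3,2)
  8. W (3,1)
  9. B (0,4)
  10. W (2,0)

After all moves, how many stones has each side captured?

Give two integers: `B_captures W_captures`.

Answer: 1 0

Derivation:
Move 1: B@(1,3) -> caps B=0 W=0
Move 2: W@(1,4) -> caps B=0 W=0
Move 3: B@(2,4) -> caps B=0 W=0
Move 4: W@(4,3) -> caps B=0 W=0
Move 5: B@(1,1) -> caps B=0 W=0
Move 6: W@(3,0) -> caps B=0 W=0
Move 7: B@(3,2) -> caps B=0 W=0
Move 8: W@(3,1) -> caps B=0 W=0
Move 9: B@(0,4) -> caps B=1 W=0
Move 10: W@(2,0) -> caps B=1 W=0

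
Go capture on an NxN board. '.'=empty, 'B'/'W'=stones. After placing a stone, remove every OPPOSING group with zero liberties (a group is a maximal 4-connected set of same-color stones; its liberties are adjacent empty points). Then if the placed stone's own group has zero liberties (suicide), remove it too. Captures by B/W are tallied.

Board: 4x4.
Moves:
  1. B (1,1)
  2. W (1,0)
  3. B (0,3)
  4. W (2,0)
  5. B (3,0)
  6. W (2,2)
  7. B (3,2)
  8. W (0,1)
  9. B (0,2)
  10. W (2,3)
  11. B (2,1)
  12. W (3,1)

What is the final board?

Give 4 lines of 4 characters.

Move 1: B@(1,1) -> caps B=0 W=0
Move 2: W@(1,0) -> caps B=0 W=0
Move 3: B@(0,3) -> caps B=0 W=0
Move 4: W@(2,0) -> caps B=0 W=0
Move 5: B@(3,0) -> caps B=0 W=0
Move 6: W@(2,2) -> caps B=0 W=0
Move 7: B@(3,2) -> caps B=0 W=0
Move 8: W@(0,1) -> caps B=0 W=0
Move 9: B@(0,2) -> caps B=0 W=0
Move 10: W@(2,3) -> caps B=0 W=0
Move 11: B@(2,1) -> caps B=0 W=0
Move 12: W@(3,1) -> caps B=0 W=1

Answer: .WBB
WB..
WBWW
.WB.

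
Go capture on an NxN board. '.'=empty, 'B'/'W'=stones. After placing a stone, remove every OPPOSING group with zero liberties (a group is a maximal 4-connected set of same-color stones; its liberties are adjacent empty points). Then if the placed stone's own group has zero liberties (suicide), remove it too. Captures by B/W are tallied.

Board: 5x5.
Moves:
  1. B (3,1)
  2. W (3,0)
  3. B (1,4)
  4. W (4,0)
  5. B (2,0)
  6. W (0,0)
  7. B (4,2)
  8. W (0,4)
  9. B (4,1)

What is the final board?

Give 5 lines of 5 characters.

Move 1: B@(3,1) -> caps B=0 W=0
Move 2: W@(3,0) -> caps B=0 W=0
Move 3: B@(1,4) -> caps B=0 W=0
Move 4: W@(4,0) -> caps B=0 W=0
Move 5: B@(2,0) -> caps B=0 W=0
Move 6: W@(0,0) -> caps B=0 W=0
Move 7: B@(4,2) -> caps B=0 W=0
Move 8: W@(0,4) -> caps B=0 W=0
Move 9: B@(4,1) -> caps B=2 W=0

Answer: W...W
....B
B....
.B...
.BB..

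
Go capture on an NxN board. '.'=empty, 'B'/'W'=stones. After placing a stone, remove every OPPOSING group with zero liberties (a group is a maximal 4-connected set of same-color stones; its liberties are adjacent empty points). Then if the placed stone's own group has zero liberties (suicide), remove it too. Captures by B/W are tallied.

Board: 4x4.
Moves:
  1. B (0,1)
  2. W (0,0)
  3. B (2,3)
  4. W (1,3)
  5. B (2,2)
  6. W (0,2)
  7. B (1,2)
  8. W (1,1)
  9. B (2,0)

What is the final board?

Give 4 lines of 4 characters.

Answer: W.W.
.WBW
B.BB
....

Derivation:
Move 1: B@(0,1) -> caps B=0 W=0
Move 2: W@(0,0) -> caps B=0 W=0
Move 3: B@(2,3) -> caps B=0 W=0
Move 4: W@(1,3) -> caps B=0 W=0
Move 5: B@(2,2) -> caps B=0 W=0
Move 6: W@(0,2) -> caps B=0 W=0
Move 7: B@(1,2) -> caps B=0 W=0
Move 8: W@(1,1) -> caps B=0 W=1
Move 9: B@(2,0) -> caps B=0 W=1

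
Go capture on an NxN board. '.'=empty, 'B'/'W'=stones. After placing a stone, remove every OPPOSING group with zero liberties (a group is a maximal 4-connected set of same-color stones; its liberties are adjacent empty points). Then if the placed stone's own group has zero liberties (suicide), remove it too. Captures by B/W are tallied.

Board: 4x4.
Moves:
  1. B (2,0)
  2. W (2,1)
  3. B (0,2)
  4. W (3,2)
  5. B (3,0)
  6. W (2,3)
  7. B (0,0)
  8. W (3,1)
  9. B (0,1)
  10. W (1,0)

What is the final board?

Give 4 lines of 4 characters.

Answer: BBB.
W...
.W.W
.WW.

Derivation:
Move 1: B@(2,0) -> caps B=0 W=0
Move 2: W@(2,1) -> caps B=0 W=0
Move 3: B@(0,2) -> caps B=0 W=0
Move 4: W@(3,2) -> caps B=0 W=0
Move 5: B@(3,0) -> caps B=0 W=0
Move 6: W@(2,3) -> caps B=0 W=0
Move 7: B@(0,0) -> caps B=0 W=0
Move 8: W@(3,1) -> caps B=0 W=0
Move 9: B@(0,1) -> caps B=0 W=0
Move 10: W@(1,0) -> caps B=0 W=2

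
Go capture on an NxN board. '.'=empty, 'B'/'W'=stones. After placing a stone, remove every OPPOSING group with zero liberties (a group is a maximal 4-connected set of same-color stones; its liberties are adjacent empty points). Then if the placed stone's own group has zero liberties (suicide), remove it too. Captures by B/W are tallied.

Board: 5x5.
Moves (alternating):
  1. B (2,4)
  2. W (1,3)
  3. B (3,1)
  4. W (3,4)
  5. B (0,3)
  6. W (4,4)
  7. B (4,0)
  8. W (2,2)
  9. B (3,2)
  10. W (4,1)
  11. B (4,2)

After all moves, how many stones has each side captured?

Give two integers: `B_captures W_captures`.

Move 1: B@(2,4) -> caps B=0 W=0
Move 2: W@(1,3) -> caps B=0 W=0
Move 3: B@(3,1) -> caps B=0 W=0
Move 4: W@(3,4) -> caps B=0 W=0
Move 5: B@(0,3) -> caps B=0 W=0
Move 6: W@(4,4) -> caps B=0 W=0
Move 7: B@(4,0) -> caps B=0 W=0
Move 8: W@(2,2) -> caps B=0 W=0
Move 9: B@(3,2) -> caps B=0 W=0
Move 10: W@(4,1) -> caps B=0 W=0
Move 11: B@(4,2) -> caps B=1 W=0

Answer: 1 0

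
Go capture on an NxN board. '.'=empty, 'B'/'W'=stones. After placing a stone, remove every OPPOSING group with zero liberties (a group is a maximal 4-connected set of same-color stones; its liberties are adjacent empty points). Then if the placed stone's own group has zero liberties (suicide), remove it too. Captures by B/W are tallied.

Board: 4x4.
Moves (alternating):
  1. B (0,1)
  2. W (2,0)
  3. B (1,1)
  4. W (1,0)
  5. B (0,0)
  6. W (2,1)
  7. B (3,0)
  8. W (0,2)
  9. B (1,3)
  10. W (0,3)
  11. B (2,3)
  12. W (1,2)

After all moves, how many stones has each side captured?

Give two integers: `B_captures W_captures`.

Answer: 0 3

Derivation:
Move 1: B@(0,1) -> caps B=0 W=0
Move 2: W@(2,0) -> caps B=0 W=0
Move 3: B@(1,1) -> caps B=0 W=0
Move 4: W@(1,0) -> caps B=0 W=0
Move 5: B@(0,0) -> caps B=0 W=0
Move 6: W@(2,1) -> caps B=0 W=0
Move 7: B@(3,0) -> caps B=0 W=0
Move 8: W@(0,2) -> caps B=0 W=0
Move 9: B@(1,3) -> caps B=0 W=0
Move 10: W@(0,3) -> caps B=0 W=0
Move 11: B@(2,3) -> caps B=0 W=0
Move 12: W@(1,2) -> caps B=0 W=3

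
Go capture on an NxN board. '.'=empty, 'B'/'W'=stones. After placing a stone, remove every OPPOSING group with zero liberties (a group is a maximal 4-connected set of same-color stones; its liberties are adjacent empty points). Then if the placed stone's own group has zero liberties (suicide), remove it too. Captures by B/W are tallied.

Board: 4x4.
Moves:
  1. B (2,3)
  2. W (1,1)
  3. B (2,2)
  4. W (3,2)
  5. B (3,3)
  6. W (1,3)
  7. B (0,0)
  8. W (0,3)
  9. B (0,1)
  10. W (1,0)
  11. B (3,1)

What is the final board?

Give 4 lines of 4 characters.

Answer: BB.W
WW.W
..BB
.B.B

Derivation:
Move 1: B@(2,3) -> caps B=0 W=0
Move 2: W@(1,1) -> caps B=0 W=0
Move 3: B@(2,2) -> caps B=0 W=0
Move 4: W@(3,2) -> caps B=0 W=0
Move 5: B@(3,3) -> caps B=0 W=0
Move 6: W@(1,3) -> caps B=0 W=0
Move 7: B@(0,0) -> caps B=0 W=0
Move 8: W@(0,3) -> caps B=0 W=0
Move 9: B@(0,1) -> caps B=0 W=0
Move 10: W@(1,0) -> caps B=0 W=0
Move 11: B@(3,1) -> caps B=1 W=0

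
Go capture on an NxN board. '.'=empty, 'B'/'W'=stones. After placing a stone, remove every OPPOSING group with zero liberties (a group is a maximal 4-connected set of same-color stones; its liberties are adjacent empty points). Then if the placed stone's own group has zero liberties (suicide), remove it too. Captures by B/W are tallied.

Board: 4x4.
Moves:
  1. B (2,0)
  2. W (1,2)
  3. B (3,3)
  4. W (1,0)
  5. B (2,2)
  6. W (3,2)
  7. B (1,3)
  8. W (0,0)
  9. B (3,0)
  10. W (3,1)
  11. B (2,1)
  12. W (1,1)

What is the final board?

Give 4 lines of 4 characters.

Answer: W...
WWWB
BBB.
B..B

Derivation:
Move 1: B@(2,0) -> caps B=0 W=0
Move 2: W@(1,2) -> caps B=0 W=0
Move 3: B@(3,3) -> caps B=0 W=0
Move 4: W@(1,0) -> caps B=0 W=0
Move 5: B@(2,2) -> caps B=0 W=0
Move 6: W@(3,2) -> caps B=0 W=0
Move 7: B@(1,3) -> caps B=0 W=0
Move 8: W@(0,0) -> caps B=0 W=0
Move 9: B@(3,0) -> caps B=0 W=0
Move 10: W@(3,1) -> caps B=0 W=0
Move 11: B@(2,1) -> caps B=2 W=0
Move 12: W@(1,1) -> caps B=2 W=0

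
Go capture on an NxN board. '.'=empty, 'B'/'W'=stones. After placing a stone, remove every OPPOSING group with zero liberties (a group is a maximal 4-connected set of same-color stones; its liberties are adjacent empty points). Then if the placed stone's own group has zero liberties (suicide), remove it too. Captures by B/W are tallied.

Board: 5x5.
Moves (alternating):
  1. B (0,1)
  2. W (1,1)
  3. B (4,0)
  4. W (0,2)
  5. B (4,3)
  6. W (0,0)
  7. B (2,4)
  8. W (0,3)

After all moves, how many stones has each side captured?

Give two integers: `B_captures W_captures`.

Answer: 0 1

Derivation:
Move 1: B@(0,1) -> caps B=0 W=0
Move 2: W@(1,1) -> caps B=0 W=0
Move 3: B@(4,0) -> caps B=0 W=0
Move 4: W@(0,2) -> caps B=0 W=0
Move 5: B@(4,3) -> caps B=0 W=0
Move 6: W@(0,0) -> caps B=0 W=1
Move 7: B@(2,4) -> caps B=0 W=1
Move 8: W@(0,3) -> caps B=0 W=1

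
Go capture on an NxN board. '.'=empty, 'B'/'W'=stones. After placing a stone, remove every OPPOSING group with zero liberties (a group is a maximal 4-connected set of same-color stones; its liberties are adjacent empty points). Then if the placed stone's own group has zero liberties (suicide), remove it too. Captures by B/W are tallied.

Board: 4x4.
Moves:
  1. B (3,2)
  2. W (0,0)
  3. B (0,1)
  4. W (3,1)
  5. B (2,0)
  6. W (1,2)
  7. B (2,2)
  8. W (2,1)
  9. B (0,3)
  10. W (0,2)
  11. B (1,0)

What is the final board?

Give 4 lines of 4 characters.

Move 1: B@(3,2) -> caps B=0 W=0
Move 2: W@(0,0) -> caps B=0 W=0
Move 3: B@(0,1) -> caps B=0 W=0
Move 4: W@(3,1) -> caps B=0 W=0
Move 5: B@(2,0) -> caps B=0 W=0
Move 6: W@(1,2) -> caps B=0 W=0
Move 7: B@(2,2) -> caps B=0 W=0
Move 8: W@(2,1) -> caps B=0 W=0
Move 9: B@(0,3) -> caps B=0 W=0
Move 10: W@(0,2) -> caps B=0 W=0
Move 11: B@(1,0) -> caps B=1 W=0

Answer: .BWB
B.W.
BWB.
.WB.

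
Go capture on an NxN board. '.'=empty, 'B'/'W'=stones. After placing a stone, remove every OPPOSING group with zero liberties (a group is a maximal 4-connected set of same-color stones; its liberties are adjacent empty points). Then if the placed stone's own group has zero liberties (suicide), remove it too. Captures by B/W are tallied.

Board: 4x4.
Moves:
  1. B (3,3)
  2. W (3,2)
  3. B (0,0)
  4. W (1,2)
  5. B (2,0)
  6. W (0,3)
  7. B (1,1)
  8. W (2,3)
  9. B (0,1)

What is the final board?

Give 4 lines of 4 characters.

Answer: BB.W
.BW.
B..W
..W.

Derivation:
Move 1: B@(3,3) -> caps B=0 W=0
Move 2: W@(3,2) -> caps B=0 W=0
Move 3: B@(0,0) -> caps B=0 W=0
Move 4: W@(1,2) -> caps B=0 W=0
Move 5: B@(2,0) -> caps B=0 W=0
Move 6: W@(0,3) -> caps B=0 W=0
Move 7: B@(1,1) -> caps B=0 W=0
Move 8: W@(2,3) -> caps B=0 W=1
Move 9: B@(0,1) -> caps B=0 W=1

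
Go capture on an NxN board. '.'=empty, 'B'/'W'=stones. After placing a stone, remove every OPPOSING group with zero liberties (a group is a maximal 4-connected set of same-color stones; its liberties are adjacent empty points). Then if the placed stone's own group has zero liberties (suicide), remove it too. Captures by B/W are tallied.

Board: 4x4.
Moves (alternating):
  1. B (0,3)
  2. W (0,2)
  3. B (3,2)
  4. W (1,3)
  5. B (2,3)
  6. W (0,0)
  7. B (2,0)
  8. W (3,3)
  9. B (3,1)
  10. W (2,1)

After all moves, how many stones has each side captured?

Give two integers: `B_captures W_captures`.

Move 1: B@(0,3) -> caps B=0 W=0
Move 2: W@(0,2) -> caps B=0 W=0
Move 3: B@(3,2) -> caps B=0 W=0
Move 4: W@(1,3) -> caps B=0 W=1
Move 5: B@(2,3) -> caps B=0 W=1
Move 6: W@(0,0) -> caps B=0 W=1
Move 7: B@(2,0) -> caps B=0 W=1
Move 8: W@(3,3) -> caps B=0 W=1
Move 9: B@(3,1) -> caps B=0 W=1
Move 10: W@(2,1) -> caps B=0 W=1

Answer: 0 1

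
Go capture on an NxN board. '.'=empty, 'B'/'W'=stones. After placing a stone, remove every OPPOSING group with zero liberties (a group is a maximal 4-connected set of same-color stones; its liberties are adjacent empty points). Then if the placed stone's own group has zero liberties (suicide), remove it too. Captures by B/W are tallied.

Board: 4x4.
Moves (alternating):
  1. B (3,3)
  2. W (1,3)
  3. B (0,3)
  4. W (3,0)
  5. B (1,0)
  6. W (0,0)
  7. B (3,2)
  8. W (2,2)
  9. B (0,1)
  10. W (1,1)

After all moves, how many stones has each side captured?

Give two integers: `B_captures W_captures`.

Move 1: B@(3,3) -> caps B=0 W=0
Move 2: W@(1,3) -> caps B=0 W=0
Move 3: B@(0,3) -> caps B=0 W=0
Move 4: W@(3,0) -> caps B=0 W=0
Move 5: B@(1,0) -> caps B=0 W=0
Move 6: W@(0,0) -> caps B=0 W=0
Move 7: B@(3,2) -> caps B=0 W=0
Move 8: W@(2,2) -> caps B=0 W=0
Move 9: B@(0,1) -> caps B=1 W=0
Move 10: W@(1,1) -> caps B=1 W=0

Answer: 1 0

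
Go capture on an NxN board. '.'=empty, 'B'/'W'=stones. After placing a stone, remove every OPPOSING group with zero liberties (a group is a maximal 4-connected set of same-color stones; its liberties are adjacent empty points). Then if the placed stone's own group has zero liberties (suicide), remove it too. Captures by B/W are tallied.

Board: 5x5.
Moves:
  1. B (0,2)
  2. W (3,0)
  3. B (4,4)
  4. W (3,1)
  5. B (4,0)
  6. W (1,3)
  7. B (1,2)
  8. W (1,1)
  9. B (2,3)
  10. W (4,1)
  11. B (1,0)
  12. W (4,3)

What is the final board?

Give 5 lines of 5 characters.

Answer: ..B..
BWBW.
...B.
WW...
.W.WB

Derivation:
Move 1: B@(0,2) -> caps B=0 W=0
Move 2: W@(3,0) -> caps B=0 W=0
Move 3: B@(4,4) -> caps B=0 W=0
Move 4: W@(3,1) -> caps B=0 W=0
Move 5: B@(4,0) -> caps B=0 W=0
Move 6: W@(1,3) -> caps B=0 W=0
Move 7: B@(1,2) -> caps B=0 W=0
Move 8: W@(1,1) -> caps B=0 W=0
Move 9: B@(2,3) -> caps B=0 W=0
Move 10: W@(4,1) -> caps B=0 W=1
Move 11: B@(1,0) -> caps B=0 W=1
Move 12: W@(4,3) -> caps B=0 W=1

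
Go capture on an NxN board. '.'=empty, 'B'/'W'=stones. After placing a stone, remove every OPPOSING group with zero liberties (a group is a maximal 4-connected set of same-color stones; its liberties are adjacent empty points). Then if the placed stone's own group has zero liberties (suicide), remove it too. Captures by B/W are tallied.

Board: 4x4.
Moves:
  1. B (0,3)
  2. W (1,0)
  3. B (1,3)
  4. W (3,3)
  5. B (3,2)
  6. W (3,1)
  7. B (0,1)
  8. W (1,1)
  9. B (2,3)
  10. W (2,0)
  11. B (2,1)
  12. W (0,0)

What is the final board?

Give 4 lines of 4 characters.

Move 1: B@(0,3) -> caps B=0 W=0
Move 2: W@(1,0) -> caps B=0 W=0
Move 3: B@(1,3) -> caps B=0 W=0
Move 4: W@(3,3) -> caps B=0 W=0
Move 5: B@(3,2) -> caps B=0 W=0
Move 6: W@(3,1) -> caps B=0 W=0
Move 7: B@(0,1) -> caps B=0 W=0
Move 8: W@(1,1) -> caps B=0 W=0
Move 9: B@(2,3) -> caps B=1 W=0
Move 10: W@(2,0) -> caps B=1 W=0
Move 11: B@(2,1) -> caps B=1 W=0
Move 12: W@(0,0) -> caps B=1 W=0

Answer: WB.B
WW.B
WB.B
.WB.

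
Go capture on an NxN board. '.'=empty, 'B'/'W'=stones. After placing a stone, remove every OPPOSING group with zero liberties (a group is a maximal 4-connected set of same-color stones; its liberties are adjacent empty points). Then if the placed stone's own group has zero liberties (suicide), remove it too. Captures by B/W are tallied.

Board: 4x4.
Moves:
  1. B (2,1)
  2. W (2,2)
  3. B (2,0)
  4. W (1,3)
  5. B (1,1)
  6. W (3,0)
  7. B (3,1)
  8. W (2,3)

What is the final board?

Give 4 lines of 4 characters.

Answer: ....
.B.W
BBWW
.B..

Derivation:
Move 1: B@(2,1) -> caps B=0 W=0
Move 2: W@(2,2) -> caps B=0 W=0
Move 3: B@(2,0) -> caps B=0 W=0
Move 4: W@(1,3) -> caps B=0 W=0
Move 5: B@(1,1) -> caps B=0 W=0
Move 6: W@(3,0) -> caps B=0 W=0
Move 7: B@(3,1) -> caps B=1 W=0
Move 8: W@(2,3) -> caps B=1 W=0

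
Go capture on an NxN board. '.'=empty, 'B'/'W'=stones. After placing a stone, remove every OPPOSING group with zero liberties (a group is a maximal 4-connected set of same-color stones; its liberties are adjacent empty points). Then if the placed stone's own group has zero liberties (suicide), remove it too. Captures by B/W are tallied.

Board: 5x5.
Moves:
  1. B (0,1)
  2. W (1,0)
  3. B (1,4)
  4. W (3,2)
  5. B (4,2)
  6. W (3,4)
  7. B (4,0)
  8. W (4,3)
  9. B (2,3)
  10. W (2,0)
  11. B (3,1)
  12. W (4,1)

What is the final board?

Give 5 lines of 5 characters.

Move 1: B@(0,1) -> caps B=0 W=0
Move 2: W@(1,0) -> caps B=0 W=0
Move 3: B@(1,4) -> caps B=0 W=0
Move 4: W@(3,2) -> caps B=0 W=0
Move 5: B@(4,2) -> caps B=0 W=0
Move 6: W@(3,4) -> caps B=0 W=0
Move 7: B@(4,0) -> caps B=0 W=0
Move 8: W@(4,3) -> caps B=0 W=0
Move 9: B@(2,3) -> caps B=0 W=0
Move 10: W@(2,0) -> caps B=0 W=0
Move 11: B@(3,1) -> caps B=0 W=0
Move 12: W@(4,1) -> caps B=0 W=1

Answer: .B...
W...B
W..B.
.BW.W
BW.W.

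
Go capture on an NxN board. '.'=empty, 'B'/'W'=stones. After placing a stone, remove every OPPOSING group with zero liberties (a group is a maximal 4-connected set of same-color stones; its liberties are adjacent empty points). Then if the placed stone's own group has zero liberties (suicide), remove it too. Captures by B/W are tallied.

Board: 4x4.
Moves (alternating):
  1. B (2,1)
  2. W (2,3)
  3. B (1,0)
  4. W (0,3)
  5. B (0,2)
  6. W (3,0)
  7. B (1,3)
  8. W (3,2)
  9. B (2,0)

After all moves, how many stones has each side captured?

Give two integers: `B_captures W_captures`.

Answer: 1 0

Derivation:
Move 1: B@(2,1) -> caps B=0 W=0
Move 2: W@(2,3) -> caps B=0 W=0
Move 3: B@(1,0) -> caps B=0 W=0
Move 4: W@(0,3) -> caps B=0 W=0
Move 5: B@(0,2) -> caps B=0 W=0
Move 6: W@(3,0) -> caps B=0 W=0
Move 7: B@(1,3) -> caps B=1 W=0
Move 8: W@(3,2) -> caps B=1 W=0
Move 9: B@(2,0) -> caps B=1 W=0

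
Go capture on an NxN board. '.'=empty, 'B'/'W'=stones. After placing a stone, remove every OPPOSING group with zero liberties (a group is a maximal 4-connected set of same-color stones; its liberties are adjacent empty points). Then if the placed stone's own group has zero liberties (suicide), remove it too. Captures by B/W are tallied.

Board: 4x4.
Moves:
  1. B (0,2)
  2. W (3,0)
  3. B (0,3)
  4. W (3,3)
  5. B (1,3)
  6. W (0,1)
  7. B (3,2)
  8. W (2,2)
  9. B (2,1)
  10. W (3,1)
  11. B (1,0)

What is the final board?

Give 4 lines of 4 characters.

Answer: .WBB
B..B
.BW.
WW.W

Derivation:
Move 1: B@(0,2) -> caps B=0 W=0
Move 2: W@(3,0) -> caps B=0 W=0
Move 3: B@(0,3) -> caps B=0 W=0
Move 4: W@(3,3) -> caps B=0 W=0
Move 5: B@(1,3) -> caps B=0 W=0
Move 6: W@(0,1) -> caps B=0 W=0
Move 7: B@(3,2) -> caps B=0 W=0
Move 8: W@(2,2) -> caps B=0 W=0
Move 9: B@(2,1) -> caps B=0 W=0
Move 10: W@(3,1) -> caps B=0 W=1
Move 11: B@(1,0) -> caps B=0 W=1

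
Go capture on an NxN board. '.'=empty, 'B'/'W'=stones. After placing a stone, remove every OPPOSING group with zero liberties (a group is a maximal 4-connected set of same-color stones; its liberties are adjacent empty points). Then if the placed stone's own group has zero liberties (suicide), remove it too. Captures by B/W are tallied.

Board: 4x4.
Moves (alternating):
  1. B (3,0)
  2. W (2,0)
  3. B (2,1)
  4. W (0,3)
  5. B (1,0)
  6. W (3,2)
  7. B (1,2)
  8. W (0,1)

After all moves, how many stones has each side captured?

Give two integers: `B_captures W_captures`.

Move 1: B@(3,0) -> caps B=0 W=0
Move 2: W@(2,0) -> caps B=0 W=0
Move 3: B@(2,1) -> caps B=0 W=0
Move 4: W@(0,3) -> caps B=0 W=0
Move 5: B@(1,0) -> caps B=1 W=0
Move 6: W@(3,2) -> caps B=1 W=0
Move 7: B@(1,2) -> caps B=1 W=0
Move 8: W@(0,1) -> caps B=1 W=0

Answer: 1 0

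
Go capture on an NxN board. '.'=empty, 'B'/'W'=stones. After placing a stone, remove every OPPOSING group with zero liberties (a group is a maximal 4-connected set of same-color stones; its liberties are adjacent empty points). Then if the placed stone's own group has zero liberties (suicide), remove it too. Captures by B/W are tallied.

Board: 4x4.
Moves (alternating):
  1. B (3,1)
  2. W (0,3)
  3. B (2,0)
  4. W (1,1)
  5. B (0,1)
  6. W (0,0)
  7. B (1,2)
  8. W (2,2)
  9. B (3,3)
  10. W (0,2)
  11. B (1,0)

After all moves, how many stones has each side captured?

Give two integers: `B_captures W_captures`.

Answer: 0 1

Derivation:
Move 1: B@(3,1) -> caps B=0 W=0
Move 2: W@(0,3) -> caps B=0 W=0
Move 3: B@(2,0) -> caps B=0 W=0
Move 4: W@(1,1) -> caps B=0 W=0
Move 5: B@(0,1) -> caps B=0 W=0
Move 6: W@(0,0) -> caps B=0 W=0
Move 7: B@(1,2) -> caps B=0 W=0
Move 8: W@(2,2) -> caps B=0 W=0
Move 9: B@(3,3) -> caps B=0 W=0
Move 10: W@(0,2) -> caps B=0 W=1
Move 11: B@(1,0) -> caps B=0 W=1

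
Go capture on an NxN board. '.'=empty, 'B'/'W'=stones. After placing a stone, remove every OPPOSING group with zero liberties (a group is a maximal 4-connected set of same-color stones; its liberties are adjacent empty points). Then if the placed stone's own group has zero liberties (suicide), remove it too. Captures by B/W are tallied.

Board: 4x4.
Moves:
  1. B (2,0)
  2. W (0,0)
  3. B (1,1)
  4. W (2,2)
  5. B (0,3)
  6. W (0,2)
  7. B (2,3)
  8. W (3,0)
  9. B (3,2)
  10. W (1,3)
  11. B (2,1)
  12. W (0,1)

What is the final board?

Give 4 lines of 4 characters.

Answer: WWW.
.B.W
BBWB
W.B.

Derivation:
Move 1: B@(2,0) -> caps B=0 W=0
Move 2: W@(0,0) -> caps B=0 W=0
Move 3: B@(1,1) -> caps B=0 W=0
Move 4: W@(2,2) -> caps B=0 W=0
Move 5: B@(0,3) -> caps B=0 W=0
Move 6: W@(0,2) -> caps B=0 W=0
Move 7: B@(2,3) -> caps B=0 W=0
Move 8: W@(3,0) -> caps B=0 W=0
Move 9: B@(3,2) -> caps B=0 W=0
Move 10: W@(1,3) -> caps B=0 W=1
Move 11: B@(2,1) -> caps B=0 W=1
Move 12: W@(0,1) -> caps B=0 W=1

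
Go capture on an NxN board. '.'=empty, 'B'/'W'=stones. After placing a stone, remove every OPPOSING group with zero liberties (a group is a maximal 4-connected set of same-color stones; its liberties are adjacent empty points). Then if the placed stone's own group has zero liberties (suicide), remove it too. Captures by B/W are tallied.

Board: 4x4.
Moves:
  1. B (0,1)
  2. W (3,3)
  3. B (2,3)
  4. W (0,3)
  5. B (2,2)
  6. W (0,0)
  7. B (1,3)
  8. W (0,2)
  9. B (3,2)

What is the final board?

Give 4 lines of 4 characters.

Move 1: B@(0,1) -> caps B=0 W=0
Move 2: W@(3,3) -> caps B=0 W=0
Move 3: B@(2,3) -> caps B=0 W=0
Move 4: W@(0,3) -> caps B=0 W=0
Move 5: B@(2,2) -> caps B=0 W=0
Move 6: W@(0,0) -> caps B=0 W=0
Move 7: B@(1,3) -> caps B=0 W=0
Move 8: W@(0,2) -> caps B=0 W=0
Move 9: B@(3,2) -> caps B=1 W=0

Answer: WBWW
...B
..BB
..B.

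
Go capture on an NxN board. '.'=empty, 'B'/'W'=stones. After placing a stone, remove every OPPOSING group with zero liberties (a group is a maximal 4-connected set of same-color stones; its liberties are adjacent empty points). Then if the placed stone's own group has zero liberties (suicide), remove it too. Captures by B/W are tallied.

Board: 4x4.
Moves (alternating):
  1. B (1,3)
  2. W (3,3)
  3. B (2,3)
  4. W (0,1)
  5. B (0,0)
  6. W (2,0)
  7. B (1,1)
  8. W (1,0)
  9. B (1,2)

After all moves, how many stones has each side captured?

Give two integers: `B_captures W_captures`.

Answer: 0 1

Derivation:
Move 1: B@(1,3) -> caps B=0 W=0
Move 2: W@(3,3) -> caps B=0 W=0
Move 3: B@(2,3) -> caps B=0 W=0
Move 4: W@(0,1) -> caps B=0 W=0
Move 5: B@(0,0) -> caps B=0 W=0
Move 6: W@(2,0) -> caps B=0 W=0
Move 7: B@(1,1) -> caps B=0 W=0
Move 8: W@(1,0) -> caps B=0 W=1
Move 9: B@(1,2) -> caps B=0 W=1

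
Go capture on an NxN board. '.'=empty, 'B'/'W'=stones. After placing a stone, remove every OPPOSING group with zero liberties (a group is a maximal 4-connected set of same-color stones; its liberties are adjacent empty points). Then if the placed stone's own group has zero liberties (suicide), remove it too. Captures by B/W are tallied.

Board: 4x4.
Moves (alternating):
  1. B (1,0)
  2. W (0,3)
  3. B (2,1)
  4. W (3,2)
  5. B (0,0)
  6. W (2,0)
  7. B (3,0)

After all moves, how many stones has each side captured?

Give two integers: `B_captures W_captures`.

Answer: 1 0

Derivation:
Move 1: B@(1,0) -> caps B=0 W=0
Move 2: W@(0,3) -> caps B=0 W=0
Move 3: B@(2,1) -> caps B=0 W=0
Move 4: W@(3,2) -> caps B=0 W=0
Move 5: B@(0,0) -> caps B=0 W=0
Move 6: W@(2,0) -> caps B=0 W=0
Move 7: B@(3,0) -> caps B=1 W=0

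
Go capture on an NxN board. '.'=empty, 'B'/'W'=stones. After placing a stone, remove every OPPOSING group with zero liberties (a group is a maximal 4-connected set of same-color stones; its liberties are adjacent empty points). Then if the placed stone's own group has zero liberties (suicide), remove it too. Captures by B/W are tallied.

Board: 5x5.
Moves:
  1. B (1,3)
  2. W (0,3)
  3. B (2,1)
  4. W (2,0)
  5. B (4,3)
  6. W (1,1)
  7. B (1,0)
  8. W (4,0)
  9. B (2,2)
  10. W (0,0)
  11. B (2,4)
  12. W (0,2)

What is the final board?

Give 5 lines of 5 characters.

Move 1: B@(1,3) -> caps B=0 W=0
Move 2: W@(0,3) -> caps B=0 W=0
Move 3: B@(2,1) -> caps B=0 W=0
Move 4: W@(2,0) -> caps B=0 W=0
Move 5: B@(4,3) -> caps B=0 W=0
Move 6: W@(1,1) -> caps B=0 W=0
Move 7: B@(1,0) -> caps B=0 W=0
Move 8: W@(4,0) -> caps B=0 W=0
Move 9: B@(2,2) -> caps B=0 W=0
Move 10: W@(0,0) -> caps B=0 W=1
Move 11: B@(2,4) -> caps B=0 W=1
Move 12: W@(0,2) -> caps B=0 W=1

Answer: W.WW.
.W.B.
WBB.B
.....
W..B.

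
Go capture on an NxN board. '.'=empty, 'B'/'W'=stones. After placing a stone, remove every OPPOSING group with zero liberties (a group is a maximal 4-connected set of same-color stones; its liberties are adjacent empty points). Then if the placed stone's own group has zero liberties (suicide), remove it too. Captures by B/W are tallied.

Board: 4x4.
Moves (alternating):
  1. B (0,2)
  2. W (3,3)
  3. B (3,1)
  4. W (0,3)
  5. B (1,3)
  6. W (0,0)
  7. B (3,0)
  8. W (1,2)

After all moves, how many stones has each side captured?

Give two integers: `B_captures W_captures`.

Move 1: B@(0,2) -> caps B=0 W=0
Move 2: W@(3,3) -> caps B=0 W=0
Move 3: B@(3,1) -> caps B=0 W=0
Move 4: W@(0,3) -> caps B=0 W=0
Move 5: B@(1,3) -> caps B=1 W=0
Move 6: W@(0,0) -> caps B=1 W=0
Move 7: B@(3,0) -> caps B=1 W=0
Move 8: W@(1,2) -> caps B=1 W=0

Answer: 1 0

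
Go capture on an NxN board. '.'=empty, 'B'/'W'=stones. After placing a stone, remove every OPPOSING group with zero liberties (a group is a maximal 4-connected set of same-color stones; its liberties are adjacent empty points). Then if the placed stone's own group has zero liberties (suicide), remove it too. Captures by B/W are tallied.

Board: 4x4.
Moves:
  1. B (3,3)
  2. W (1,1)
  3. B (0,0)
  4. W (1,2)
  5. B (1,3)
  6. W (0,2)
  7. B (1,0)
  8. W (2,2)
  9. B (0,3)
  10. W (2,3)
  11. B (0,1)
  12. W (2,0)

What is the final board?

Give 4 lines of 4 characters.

Move 1: B@(3,3) -> caps B=0 W=0
Move 2: W@(1,1) -> caps B=0 W=0
Move 3: B@(0,0) -> caps B=0 W=0
Move 4: W@(1,2) -> caps B=0 W=0
Move 5: B@(1,3) -> caps B=0 W=0
Move 6: W@(0,2) -> caps B=0 W=0
Move 7: B@(1,0) -> caps B=0 W=0
Move 8: W@(2,2) -> caps B=0 W=0
Move 9: B@(0,3) -> caps B=0 W=0
Move 10: W@(2,3) -> caps B=0 W=2
Move 11: B@(0,1) -> caps B=0 W=2
Move 12: W@(2,0) -> caps B=0 W=5

Answer: ..W.
.WW.
W.WW
...B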